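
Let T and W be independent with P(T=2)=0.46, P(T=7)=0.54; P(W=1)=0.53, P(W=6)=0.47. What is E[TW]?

15.745

E[TW] = Σ_t Σ_w tw · P(T=t)P(W=w)
 = 2·0.2438 + 12·0.2162 + 7·0.2862 + 42·0.2538
 = 0.4876 + 2.5944 + 2.0034 + 10.6596
 = 15.745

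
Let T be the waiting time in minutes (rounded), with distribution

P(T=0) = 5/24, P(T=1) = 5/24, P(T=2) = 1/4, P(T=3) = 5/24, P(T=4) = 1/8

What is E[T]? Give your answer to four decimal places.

1.8333

E[T] = Σ t·P(T=t)
 = 0·5/24 + 1·5/24 + 2·1/4 + 3·5/24 + 4·1/8
 = 0 + 5/24 + 1/2 + 5/8 + 1/2
 = 11/6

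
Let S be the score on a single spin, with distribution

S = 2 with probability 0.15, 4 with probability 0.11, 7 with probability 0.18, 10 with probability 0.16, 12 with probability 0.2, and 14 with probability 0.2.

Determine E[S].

8.8

E[S] = Σ s·P(S=s)
 = 2·0.15 + 4·0.11 + 7·0.18 + 10·0.16 + 12·0.2 + 14·0.2
 = 0.3 + 0.44 + 1.26 + 1.6 + 2.4 + 2.8
 = 8.8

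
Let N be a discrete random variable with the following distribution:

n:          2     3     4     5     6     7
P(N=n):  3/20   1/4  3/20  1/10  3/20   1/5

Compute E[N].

4.45

E[N] = Σ n·P(N=n)
 = 2·3/20 + 3·1/4 + 4·3/20 + 5·1/10 + 6·3/20 + 7·1/5
 = 3/10 + 3/4 + 3/5 + 1/2 + 9/10 + 7/5
 = 89/20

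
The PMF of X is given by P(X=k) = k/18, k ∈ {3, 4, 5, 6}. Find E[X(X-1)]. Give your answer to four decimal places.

19.2222

E[X(X-1)] = Σ x(x-1)·P(X=x)
 = 6·1/6 + 12·2/9 + 20·5/18 + 30·1/3
 = 1 + 8/3 + 50/9 + 10
 = 173/9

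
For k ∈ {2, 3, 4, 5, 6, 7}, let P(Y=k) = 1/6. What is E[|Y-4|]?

1.5

E[|Y-4|] = Σ |y-4|·P(Y=y)
 = 2·1/6 + 1·1/6 + 0·1/6 + 1·1/6 + 2·1/6 + 3·1/6
 = 1/3 + 1/6 + 0 + 1/6 + 1/3 + 1/2
 = 3/2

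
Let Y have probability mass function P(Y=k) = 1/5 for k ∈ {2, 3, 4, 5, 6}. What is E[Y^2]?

18

E[Y^2] = Σ y^2·P(Y=y)
 = 4·1/5 + 9·1/5 + 16·1/5 + 25·1/5 + 36·1/5
 = 4/5 + 9/5 + 16/5 + 5 + 36/5
 = 18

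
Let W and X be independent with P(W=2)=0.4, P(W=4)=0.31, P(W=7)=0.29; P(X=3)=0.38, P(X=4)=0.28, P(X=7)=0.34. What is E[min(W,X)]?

E[min(W,X)] = Σ_w Σ_x min(w,x) · P(W=w)P(X=x)
 = 2·0.152 + 2·0.112 + 2·0.136 + 3·0.1178 + 4·0.0868 + 4·0.1054 + 3·0.1102 + 4·0.0812 + 7·0.0986
 = 0.304 + 0.224 + 0.272 + 0.3534 + 0.3472 + 0.4216 + 0.3306 + 0.3248 + 0.6902
 = 3.2678

3.2678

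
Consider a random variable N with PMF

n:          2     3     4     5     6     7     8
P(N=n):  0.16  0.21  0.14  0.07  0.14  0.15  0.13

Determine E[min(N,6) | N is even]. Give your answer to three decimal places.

4.386

P(N is even) = 0.16 + 0.14 + 0.14 + 0.13 = 0.57.
E[min(N,6) | N is even] = [2·0.16 + 4·0.14 + 6·0.14 + 6·0.13] / 0.57
 = 2.5 / 0.57
 = 250/57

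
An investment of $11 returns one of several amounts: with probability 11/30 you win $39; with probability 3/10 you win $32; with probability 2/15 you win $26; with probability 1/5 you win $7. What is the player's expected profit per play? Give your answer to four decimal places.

17.7667

E[payout] = 39·11/30 + 32·3/10 + 26·2/15 + 7·1/5
 = 143/10 + 48/5 + 52/15 + 7/5
 = 863/30
Net = 863/30 - 11 = 533/30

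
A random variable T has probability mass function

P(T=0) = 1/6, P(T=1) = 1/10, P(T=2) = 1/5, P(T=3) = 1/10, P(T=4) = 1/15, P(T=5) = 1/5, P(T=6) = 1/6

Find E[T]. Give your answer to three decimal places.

E[T] = Σ t·P(T=t)
 = 0·1/6 + 1·1/10 + 2·1/5 + 3·1/10 + 4·1/15 + 5·1/5 + 6·1/6
 = 0 + 1/10 + 2/5 + 3/10 + 4/15 + 1 + 1
 = 46/15

3.067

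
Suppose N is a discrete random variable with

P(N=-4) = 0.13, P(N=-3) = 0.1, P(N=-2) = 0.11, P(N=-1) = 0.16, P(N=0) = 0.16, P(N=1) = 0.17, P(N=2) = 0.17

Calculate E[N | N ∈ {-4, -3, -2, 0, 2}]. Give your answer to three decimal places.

-1.045

P(N ∈ {-4, -3, -2, 0, 2}) = 0.13 + 0.1 + 0.11 + 0.16 + 0.17 = 0.67.
E[N | N ∈ {-4, -3, -2, 0, 2}] = [(-4)·0.13 + (-3)·0.1 + (-2)·0.11 + 0·0.16 + 2·0.17] / 0.67
 = -0.7 / 0.67
 = -70/67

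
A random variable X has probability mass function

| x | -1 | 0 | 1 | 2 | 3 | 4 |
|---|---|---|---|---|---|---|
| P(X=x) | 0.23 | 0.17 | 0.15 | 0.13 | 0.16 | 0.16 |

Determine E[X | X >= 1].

2.55

P(X >= 1) = 0.15 + 0.13 + 0.16 + 0.16 = 0.6.
E[X | X >= 1] = [1·0.15 + 2·0.13 + 3·0.16 + 4·0.16] / 0.6
 = 1.53 / 0.6
 = 51/20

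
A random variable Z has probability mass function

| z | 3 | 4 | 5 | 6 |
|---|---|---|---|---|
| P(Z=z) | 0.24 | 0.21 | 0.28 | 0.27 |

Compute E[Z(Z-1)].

17.66

E[Z(Z-1)] = Σ z(z-1)·P(Z=z)
 = 6·0.24 + 12·0.21 + 20·0.28 + 30·0.27
 = 1.44 + 2.52 + 5.6 + 8.1
 = 17.66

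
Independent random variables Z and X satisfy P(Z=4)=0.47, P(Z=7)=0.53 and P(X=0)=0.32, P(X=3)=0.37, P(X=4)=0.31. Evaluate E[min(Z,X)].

E[min(Z,X)] = Σ_z Σ_x min(z,x) · P(Z=z)P(X=x)
 = 0·0.1504 + 3·0.1739 + 4·0.1457 + 0·0.1696 + 3·0.1961 + 4·0.1643
 = 0 + 0.5217 + 0.5828 + 0 + 0.5883 + 0.6572
 = 2.35

2.35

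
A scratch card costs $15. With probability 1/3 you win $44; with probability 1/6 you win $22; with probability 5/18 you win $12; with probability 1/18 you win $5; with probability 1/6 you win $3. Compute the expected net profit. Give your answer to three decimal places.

E[payout] = 44·1/3 + 22·1/6 + 12·5/18 + 5·1/18 + 3·1/6
 = 44/3 + 11/3 + 10/3 + 5/18 + 1/2
 = 202/9
Net = 202/9 - 15 = 67/9

7.444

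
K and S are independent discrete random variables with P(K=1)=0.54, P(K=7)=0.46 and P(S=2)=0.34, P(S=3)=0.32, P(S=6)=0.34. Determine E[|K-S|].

2.9744

E[|K-S|] = Σ_k Σ_s |k-s| · P(K=k)P(S=s)
 = 1·0.1836 + 2·0.1728 + 5·0.1836 + 5·0.1564 + 4·0.1472 + 1·0.1564
 = 0.1836 + 0.3456 + 0.918 + 0.782 + 0.5888 + 0.1564
 = 2.9744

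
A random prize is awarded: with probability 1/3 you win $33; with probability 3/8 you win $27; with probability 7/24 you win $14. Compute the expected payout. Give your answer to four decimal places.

E[payout] = 33·1/3 + 27·3/8 + 14·7/24
 = 11 + 81/8 + 49/12
 = 605/24

25.2083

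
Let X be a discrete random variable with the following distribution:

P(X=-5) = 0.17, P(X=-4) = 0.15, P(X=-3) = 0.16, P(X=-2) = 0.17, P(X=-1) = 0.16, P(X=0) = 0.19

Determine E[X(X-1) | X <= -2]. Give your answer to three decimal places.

P(X <= -2) = 0.17 + 0.15 + 0.16 + 0.17 = 0.65.
E[X(X-1) | X <= -2] = [30·0.17 + 20·0.15 + 12·0.16 + 6·0.17] / 0.65
 = 11.04 / 0.65
 = 1104/65

16.985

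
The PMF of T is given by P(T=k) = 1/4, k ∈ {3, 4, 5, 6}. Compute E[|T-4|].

1

E[|T-4|] = Σ |t-4|·P(T=t)
 = 1·1/4 + 0·1/4 + 1·1/4 + 2·1/4
 = 1/4 + 0 + 1/4 + 1/2
 = 1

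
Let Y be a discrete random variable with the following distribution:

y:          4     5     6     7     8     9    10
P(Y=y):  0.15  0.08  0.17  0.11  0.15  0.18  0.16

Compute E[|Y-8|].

1.79

E[|Y-8|] = Σ |y-8|·P(Y=y)
 = 4·0.15 + 3·0.08 + 2·0.17 + 1·0.11 + 0·0.15 + 1·0.18 + 2·0.16
 = 0.6 + 0.24 + 0.34 + 0.11 + 0 + 0.18 + 0.32
 = 1.79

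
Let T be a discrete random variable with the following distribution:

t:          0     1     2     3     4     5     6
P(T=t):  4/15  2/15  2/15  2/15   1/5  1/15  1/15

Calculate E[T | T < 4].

P(T < 4) = 4/15 + 2/15 + 2/15 + 2/15 = 2/3.
E[T | T < 4] = [0·4/15 + 1·2/15 + 2·2/15 + 3·2/15] / (2/3)
 = 4/5 / (2/3)
 = 6/5

1.2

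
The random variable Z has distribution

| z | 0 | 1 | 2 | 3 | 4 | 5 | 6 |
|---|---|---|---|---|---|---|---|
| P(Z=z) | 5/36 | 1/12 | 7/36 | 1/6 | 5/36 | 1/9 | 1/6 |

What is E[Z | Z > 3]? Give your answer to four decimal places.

5.0667

P(Z > 3) = 5/36 + 1/9 + 1/6 = 5/12.
E[Z | Z > 3] = [4·5/36 + 5·1/9 + 6·1/6] / (5/12)
 = 19/9 / (5/12)
 = 76/15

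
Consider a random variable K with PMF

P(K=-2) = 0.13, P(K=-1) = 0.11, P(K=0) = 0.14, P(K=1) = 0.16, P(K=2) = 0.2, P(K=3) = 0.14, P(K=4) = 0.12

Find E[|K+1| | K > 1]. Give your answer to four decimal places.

P(K > 1) = 0.2 + 0.14 + 0.12 = 0.46.
E[|K+1| | K > 1] = [3·0.2 + 4·0.14 + 5·0.12] / 0.46
 = 1.76 / 0.46
 = 88/23

3.8261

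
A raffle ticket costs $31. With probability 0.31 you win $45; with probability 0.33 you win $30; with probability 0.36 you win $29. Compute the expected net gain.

3.29

E[payout] = 45·0.31 + 30·0.33 + 29·0.36
 = 13.95 + 9.9 + 10.44
 = 34.29
Net = 34.29 - 31 = 3.29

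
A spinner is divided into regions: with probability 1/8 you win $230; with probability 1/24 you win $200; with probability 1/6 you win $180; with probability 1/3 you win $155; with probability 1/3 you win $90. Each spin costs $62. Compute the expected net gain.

86.75

E[payout] = 230·1/8 + 200·1/24 + 180·1/6 + 155·1/3 + 90·1/3
 = 115/4 + 25/3 + 30 + 155/3 + 30
 = 595/4
Net = 595/4 - 62 = 347/4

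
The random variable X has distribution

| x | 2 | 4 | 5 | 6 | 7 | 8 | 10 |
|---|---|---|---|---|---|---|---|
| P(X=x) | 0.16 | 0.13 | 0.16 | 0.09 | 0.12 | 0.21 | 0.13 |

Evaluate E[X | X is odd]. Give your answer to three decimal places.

P(X is odd) = 0.16 + 0.12 = 0.28.
E[X | X is odd] = [5·0.16 + 7·0.12] / 0.28
 = 1.64 / 0.28
 = 41/7

5.857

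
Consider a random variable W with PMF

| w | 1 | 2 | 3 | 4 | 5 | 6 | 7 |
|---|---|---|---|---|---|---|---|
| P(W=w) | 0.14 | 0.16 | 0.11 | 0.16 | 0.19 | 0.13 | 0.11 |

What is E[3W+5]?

E[3W+5] = Σ (3w+5)·P(W=w)
 = 8·0.14 + 11·0.16 + 14·0.11 + 17·0.16 + 20·0.19 + 23·0.13 + 26·0.11
 = 1.12 + 1.76 + 1.54 + 2.72 + 3.8 + 2.99 + 2.86
 = 16.79

16.79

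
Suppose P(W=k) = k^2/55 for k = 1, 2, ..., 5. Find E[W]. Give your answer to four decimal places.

E[W] = Σ w·P(W=w)
 = 1·1/55 + 2·4/55 + 3·9/55 + 4·16/55 + 5·5/11
 = 1/55 + 8/55 + 27/55 + 64/55 + 25/11
 = 45/11

4.0909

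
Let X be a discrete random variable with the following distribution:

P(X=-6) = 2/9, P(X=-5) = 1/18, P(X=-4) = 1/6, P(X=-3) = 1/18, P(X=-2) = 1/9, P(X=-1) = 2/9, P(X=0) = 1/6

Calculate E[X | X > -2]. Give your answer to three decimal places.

-0.571

P(X > -2) = 2/9 + 1/6 = 7/18.
E[X | X > -2] = [(-1)·2/9 + 0·1/6] / (7/18)
 = -2/9 / (7/18)
 = -4/7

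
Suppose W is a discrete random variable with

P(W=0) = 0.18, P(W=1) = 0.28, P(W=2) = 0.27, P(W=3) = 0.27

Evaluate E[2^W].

E[2^W] = Σ 2^w·P(W=w)
 = 1·0.18 + 2·0.28 + 4·0.27 + 8·0.27
 = 0.18 + 0.56 + 1.08 + 2.16
 = 3.98

3.98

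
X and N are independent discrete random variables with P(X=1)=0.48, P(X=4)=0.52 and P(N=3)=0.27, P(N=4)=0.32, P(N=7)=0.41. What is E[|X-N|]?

2.6808

E[|X-N|] = Σ_x Σ_n |x-n| · P(X=x)P(N=n)
 = 2·0.1296 + 3·0.1536 + 6·0.1968 + 1·0.1404 + 0·0.1664 + 3·0.2132
 = 0.2592 + 0.4608 + 1.1808 + 0.1404 + 0 + 0.6396
 = 2.6808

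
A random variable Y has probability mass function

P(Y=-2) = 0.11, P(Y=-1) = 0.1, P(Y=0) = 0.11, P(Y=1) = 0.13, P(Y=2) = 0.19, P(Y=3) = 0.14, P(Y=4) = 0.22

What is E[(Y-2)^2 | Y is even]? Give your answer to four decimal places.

P(Y is even) = 0.11 + 0.11 + 0.19 + 0.22 = 0.63.
E[(Y-2)^2 | Y is even] = [16·0.11 + 4·0.11 + 0·0.19 + 4·0.22] / 0.63
 = 3.08 / 0.63
 = 44/9

4.8889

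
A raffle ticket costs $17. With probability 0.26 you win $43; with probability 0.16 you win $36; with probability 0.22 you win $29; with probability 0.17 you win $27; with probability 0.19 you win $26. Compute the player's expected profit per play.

E[payout] = 43·0.26 + 36·0.16 + 29·0.22 + 27·0.17 + 26·0.19
 = 11.18 + 5.76 + 6.38 + 4.59 + 4.94
 = 32.85
Net = 32.85 - 17 = 15.85

15.85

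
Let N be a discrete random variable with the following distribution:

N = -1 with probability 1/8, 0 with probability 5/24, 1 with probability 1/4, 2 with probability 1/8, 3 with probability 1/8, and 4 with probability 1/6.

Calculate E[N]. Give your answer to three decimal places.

E[N] = Σ n·P(N=n)
 = (-1)·1/8 + 0·5/24 + 1·1/4 + 2·1/8 + 3·1/8 + 4·1/6
 = (-1/8) + 0 + 1/4 + 1/4 + 3/8 + 2/3
 = 17/12

1.417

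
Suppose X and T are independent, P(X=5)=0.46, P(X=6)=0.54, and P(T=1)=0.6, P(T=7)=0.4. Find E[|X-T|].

3.308

E[|X-T|] = Σ_x Σ_t |x-t| · P(X=x)P(T=t)
 = 4·0.276 + 2·0.184 + 5·0.324 + 1·0.216
 = 1.104 + 0.368 + 1.62 + 0.216
 = 3.308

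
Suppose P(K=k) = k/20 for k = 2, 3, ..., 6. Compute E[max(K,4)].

E[max(K,4)] = Σ max(k,4)·P(K=k)
 = 4·1/10 + 4·3/20 + 4·1/5 + 5·1/4 + 6·3/10
 = 2/5 + 3/5 + 4/5 + 5/4 + 9/5
 = 97/20

4.85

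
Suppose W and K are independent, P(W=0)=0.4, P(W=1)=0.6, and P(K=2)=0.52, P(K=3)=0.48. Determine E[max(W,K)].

2.48

E[max(W,K)] = Σ_w Σ_k max(w,k) · P(W=w)P(K=k)
 = 2·0.208 + 3·0.192 + 2·0.312 + 3·0.288
 = 0.416 + 0.576 + 0.624 + 0.864
 = 2.48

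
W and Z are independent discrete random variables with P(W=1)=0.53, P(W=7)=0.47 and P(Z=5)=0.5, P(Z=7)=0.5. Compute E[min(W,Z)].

E[min(W,Z)] = Σ_w Σ_z min(w,z) · P(W=w)P(Z=z)
 = 1·0.265 + 1·0.265 + 5·0.235 + 7·0.235
 = 0.265 + 0.265 + 1.175 + 1.645
 = 3.35

3.35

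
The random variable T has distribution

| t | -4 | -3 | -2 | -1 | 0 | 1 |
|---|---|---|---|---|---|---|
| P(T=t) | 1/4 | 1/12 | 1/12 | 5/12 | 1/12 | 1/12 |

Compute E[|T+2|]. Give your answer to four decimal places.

1.4167

E[|T+2|] = Σ |t+2|·P(T=t)
 = 2·1/4 + 1·1/12 + 0·1/12 + 1·5/12 + 2·1/12 + 3·1/12
 = 1/2 + 1/12 + 0 + 5/12 + 1/6 + 1/4
 = 17/12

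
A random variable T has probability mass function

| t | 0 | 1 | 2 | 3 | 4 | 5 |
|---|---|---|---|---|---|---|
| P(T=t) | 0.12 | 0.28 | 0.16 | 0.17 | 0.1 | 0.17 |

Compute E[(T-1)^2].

E[(T-1)^2] = Σ (t-1)^2·P(T=t)
 = 1·0.12 + 0·0.28 + 1·0.16 + 4·0.17 + 9·0.1 + 16·0.17
 = 0.12 + 0 + 0.16 + 0.68 + 0.9 + 2.72
 = 4.58

4.58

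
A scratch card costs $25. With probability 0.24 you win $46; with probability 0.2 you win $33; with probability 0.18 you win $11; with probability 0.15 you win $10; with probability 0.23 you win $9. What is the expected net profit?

-1.81

E[payout] = 46·0.24 + 33·0.2 + 11·0.18 + 10·0.15 + 9·0.23
 = 11.04 + 6.6 + 1.98 + 1.5 + 2.07
 = 23.19
Net = 23.19 - 25 = -1.81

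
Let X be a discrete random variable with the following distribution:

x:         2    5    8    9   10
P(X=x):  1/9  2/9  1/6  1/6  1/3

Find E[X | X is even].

8

P(X is even) = 1/9 + 1/6 + 1/3 = 11/18.
E[X | X is even] = [2·1/9 + 8·1/6 + 10·1/3] / (11/18)
 = 44/9 / (11/18)
 = 8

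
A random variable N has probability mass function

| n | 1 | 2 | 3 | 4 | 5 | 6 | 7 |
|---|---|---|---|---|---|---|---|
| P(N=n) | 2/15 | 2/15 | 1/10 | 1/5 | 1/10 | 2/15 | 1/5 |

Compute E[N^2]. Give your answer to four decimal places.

E[N^2] = Σ n^2·P(N=n)
 = 1·2/15 + 4·2/15 + 9·1/10 + 16·1/5 + 25·1/10 + 36·2/15 + 49·1/5
 = 2/15 + 8/15 + 9/10 + 16/5 + 5/2 + 24/5 + 49/5
 = 328/15

21.8667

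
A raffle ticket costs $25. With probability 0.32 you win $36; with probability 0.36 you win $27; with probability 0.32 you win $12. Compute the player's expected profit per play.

0.08

E[payout] = 36·0.32 + 27·0.36 + 12·0.32
 = 11.52 + 9.72 + 3.84
 = 25.08
Net = 25.08 - 25 = 0.08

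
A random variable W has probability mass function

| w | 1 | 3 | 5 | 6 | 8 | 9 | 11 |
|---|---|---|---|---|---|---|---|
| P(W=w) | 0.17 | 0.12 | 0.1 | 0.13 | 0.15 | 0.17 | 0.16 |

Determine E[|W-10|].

4.02

E[|W-10|] = Σ |w-10|·P(W=w)
 = 9·0.17 + 7·0.12 + 5·0.1 + 4·0.13 + 2·0.15 + 1·0.17 + 1·0.16
 = 1.53 + 0.84 + 0.5 + 0.52 + 0.3 + 0.17 + 0.16
 = 4.02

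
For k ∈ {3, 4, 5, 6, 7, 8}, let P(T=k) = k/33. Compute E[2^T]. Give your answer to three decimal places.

108.364

E[2^T] = Σ 2^t·P(T=t)
 = 8·1/11 + 16·4/33 + 32·5/33 + 64·2/11 + 128·7/33 + 256·8/33
 = 8/11 + 64/33 + 160/33 + 128/11 + 896/33 + 2048/33
 = 1192/11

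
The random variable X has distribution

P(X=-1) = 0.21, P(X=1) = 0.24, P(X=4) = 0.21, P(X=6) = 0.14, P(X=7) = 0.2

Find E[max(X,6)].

E[max(X,6)] = Σ max(x,6)·P(X=x)
 = 6·0.21 + 6·0.24 + 6·0.21 + 6·0.14 + 7·0.2
 = 1.26 + 1.44 + 1.26 + 0.84 + 1.4
 = 6.2

6.2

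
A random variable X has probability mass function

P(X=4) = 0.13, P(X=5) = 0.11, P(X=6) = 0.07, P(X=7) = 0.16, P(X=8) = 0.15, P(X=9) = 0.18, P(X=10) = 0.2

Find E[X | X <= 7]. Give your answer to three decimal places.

P(X <= 7) = 0.13 + 0.11 + 0.07 + 0.16 = 0.47.
E[X | X <= 7] = [4·0.13 + 5·0.11 + 6·0.07 + 7·0.16] / 0.47
 = 2.61 / 0.47
 = 261/47

5.553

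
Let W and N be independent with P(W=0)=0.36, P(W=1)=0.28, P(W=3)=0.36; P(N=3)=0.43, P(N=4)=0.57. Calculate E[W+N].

E[W+N] = Σ_w Σ_n (w+n) · P(W=w)P(N=n)
 = 3·0.1548 + 4·0.2052 + 4·0.1204 + 5·0.1596 + 6·0.1548 + 7·0.2052
 = 0.4644 + 0.8208 + 0.4816 + 0.798 + 0.9288 + 1.4364
 = 4.93

4.93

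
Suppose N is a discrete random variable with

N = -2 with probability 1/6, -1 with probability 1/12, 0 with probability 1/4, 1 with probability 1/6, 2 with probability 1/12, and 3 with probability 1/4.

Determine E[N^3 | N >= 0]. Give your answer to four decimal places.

10.1111

P(N >= 0) = 1/4 + 1/6 + 1/12 + 1/4 = 3/4.
E[N^3 | N >= 0] = [0·1/4 + 1·1/6 + 8·1/12 + 27·1/4] / (3/4)
 = 91/12 / (3/4)
 = 91/9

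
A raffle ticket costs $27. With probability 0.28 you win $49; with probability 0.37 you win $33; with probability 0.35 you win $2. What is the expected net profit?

E[payout] = 49·0.28 + 33·0.37 + 2·0.35
 = 13.72 + 12.21 + 0.7
 = 26.63
Net = 26.63 - 27 = -0.37

-0.37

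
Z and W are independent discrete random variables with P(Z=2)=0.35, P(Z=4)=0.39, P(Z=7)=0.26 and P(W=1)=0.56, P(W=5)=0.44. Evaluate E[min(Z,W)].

2.1264

E[min(Z,W)] = Σ_z Σ_w min(z,w) · P(Z=z)P(W=w)
 = 1·0.196 + 2·0.154 + 1·0.2184 + 4·0.1716 + 1·0.1456 + 5·0.1144
 = 0.196 + 0.308 + 0.2184 + 0.6864 + 0.1456 + 0.572
 = 2.1264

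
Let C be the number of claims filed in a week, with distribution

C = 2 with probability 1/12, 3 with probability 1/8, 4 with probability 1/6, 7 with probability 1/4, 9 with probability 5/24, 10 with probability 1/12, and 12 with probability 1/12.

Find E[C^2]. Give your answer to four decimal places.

53.5833

E[C^2] = Σ c^2·P(C=c)
 = 4·1/12 + 9·1/8 + 16·1/6 + 49·1/4 + 81·5/24 + 100·1/12 + 144·1/12
 = 1/3 + 9/8 + 8/3 + 49/4 + 135/8 + 25/3 + 12
 = 643/12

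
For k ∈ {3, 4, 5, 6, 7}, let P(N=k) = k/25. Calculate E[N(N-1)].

25.6

E[N(N-1)] = Σ n(n-1)·P(N=n)
 = 6·3/25 + 12·4/25 + 20·1/5 + 30·6/25 + 42·7/25
 = 18/25 + 48/25 + 4 + 36/5 + 294/25
 = 128/5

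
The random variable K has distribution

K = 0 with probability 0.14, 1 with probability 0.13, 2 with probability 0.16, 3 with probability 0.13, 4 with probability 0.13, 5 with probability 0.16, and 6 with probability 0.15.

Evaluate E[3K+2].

E[3K+2] = Σ (3k+2)·P(K=k)
 = 2·0.14 + 5·0.13 + 8·0.16 + 11·0.13 + 14·0.13 + 17·0.16 + 20·0.15
 = 0.28 + 0.65 + 1.28 + 1.43 + 1.82 + 2.72 + 3
 = 11.18

11.18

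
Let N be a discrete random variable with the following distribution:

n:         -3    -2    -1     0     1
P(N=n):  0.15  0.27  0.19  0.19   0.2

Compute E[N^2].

E[N^2] = Σ n^2·P(N=n)
 = 9·0.15 + 4·0.27 + 1·0.19 + 0·0.19 + 1·0.2
 = 1.35 + 1.08 + 0.19 + 0 + 0.2
 = 2.82

2.82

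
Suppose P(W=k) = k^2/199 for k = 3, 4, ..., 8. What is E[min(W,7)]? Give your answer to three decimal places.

6.146

E[min(W,7)] = Σ min(w,7)·P(W=w)
 = 3·9/199 + 4·16/199 + 5·25/199 + 6·36/199 + 7·49/199 + 7·64/199
 = 27/199 + 64/199 + 125/199 + 216/199 + 343/199 + 448/199
 = 1223/199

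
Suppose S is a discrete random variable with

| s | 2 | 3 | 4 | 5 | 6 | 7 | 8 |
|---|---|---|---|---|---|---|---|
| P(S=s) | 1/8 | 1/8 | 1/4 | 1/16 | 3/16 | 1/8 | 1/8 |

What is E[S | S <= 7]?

P(S <= 7) = 1/8 + 1/8 + 1/4 + 1/16 + 3/16 + 1/8 = 7/8.
E[S | S <= 7] = [2·1/8 + 3·1/8 + 4·1/4 + 5·1/16 + 6·3/16 + 7·1/8] / (7/8)
 = 63/16 / (7/8)
 = 9/2

4.5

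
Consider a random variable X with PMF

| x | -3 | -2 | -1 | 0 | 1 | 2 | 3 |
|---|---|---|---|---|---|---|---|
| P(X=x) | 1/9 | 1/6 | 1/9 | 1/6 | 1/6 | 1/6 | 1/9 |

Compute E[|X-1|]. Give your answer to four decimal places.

1.7222

E[|X-1|] = Σ |x-1|·P(X=x)
 = 4·1/9 + 3·1/6 + 2·1/9 + 1·1/6 + 0·1/6 + 1·1/6 + 2·1/9
 = 4/9 + 1/2 + 2/9 + 1/6 + 0 + 1/6 + 2/9
 = 31/18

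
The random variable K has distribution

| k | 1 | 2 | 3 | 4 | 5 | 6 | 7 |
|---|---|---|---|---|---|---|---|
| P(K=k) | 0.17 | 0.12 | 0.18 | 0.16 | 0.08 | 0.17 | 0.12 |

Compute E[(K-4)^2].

4.03

E[(K-4)^2] = Σ (k-4)^2·P(K=k)
 = 9·0.17 + 4·0.12 + 1·0.18 + 0·0.16 + 1·0.08 + 4·0.17 + 9·0.12
 = 1.53 + 0.48 + 0.18 + 0 + 0.08 + 0.68 + 1.08
 = 4.03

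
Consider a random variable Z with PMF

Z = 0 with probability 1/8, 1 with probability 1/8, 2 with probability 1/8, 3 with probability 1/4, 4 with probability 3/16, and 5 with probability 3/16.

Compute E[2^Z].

11.875

E[2^Z] = Σ 2^z·P(Z=z)
 = 1·1/8 + 2·1/8 + 4·1/8 + 8·1/4 + 16·3/16 + 32·3/16
 = 1/8 + 1/4 + 1/2 + 2 + 3 + 6
 = 95/8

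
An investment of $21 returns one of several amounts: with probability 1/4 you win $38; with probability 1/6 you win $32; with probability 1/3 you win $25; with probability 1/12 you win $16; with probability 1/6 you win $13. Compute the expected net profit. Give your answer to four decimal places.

5.6667

E[payout] = 38·1/4 + 32·1/6 + 25·1/3 + 16·1/12 + 13·1/6
 = 19/2 + 16/3 + 25/3 + 4/3 + 13/6
 = 80/3
Net = 80/3 - 21 = 17/3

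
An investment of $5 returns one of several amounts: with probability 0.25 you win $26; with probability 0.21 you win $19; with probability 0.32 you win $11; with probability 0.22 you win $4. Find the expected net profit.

E[payout] = 26·0.25 + 19·0.21 + 11·0.32 + 4·0.22
 = 6.5 + 3.99 + 3.52 + 0.88
 = 14.89
Net = 14.89 - 5 = 9.89

9.89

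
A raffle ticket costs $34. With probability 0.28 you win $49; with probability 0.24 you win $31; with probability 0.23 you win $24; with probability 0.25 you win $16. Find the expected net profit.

E[payout] = 49·0.28 + 31·0.24 + 24·0.23 + 16·0.25
 = 13.72 + 7.44 + 5.52 + 4
 = 30.68
Net = 30.68 - 34 = -3.32

-3.32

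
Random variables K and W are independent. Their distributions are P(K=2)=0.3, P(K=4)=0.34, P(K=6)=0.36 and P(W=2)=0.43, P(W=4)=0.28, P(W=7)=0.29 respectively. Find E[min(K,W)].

E[min(K,W)] = Σ_k Σ_w min(k,w) · P(K=k)P(W=w)
 = 2·0.129 + 2·0.084 + 2·0.087 + 2·0.1462 + 4·0.0952 + 4·0.0986 + 2·0.1548 + 4·0.1008 + 6·0.1044
 = 0.258 + 0.168 + 0.174 + 0.2924 + 0.3808 + 0.3944 + 0.3096 + 0.4032 + 0.6264
 = 3.0068

3.0068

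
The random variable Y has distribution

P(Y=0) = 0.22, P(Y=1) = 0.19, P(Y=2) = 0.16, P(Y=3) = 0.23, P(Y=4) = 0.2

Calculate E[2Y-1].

3

E[2Y-1] = Σ (2y-1)·P(Y=y)
 = (-1)·0.22 + 1·0.19 + 3·0.16 + 5·0.23 + 7·0.2
 = (-0.22) + 0.19 + 0.48 + 1.15 + 1.4
 = 3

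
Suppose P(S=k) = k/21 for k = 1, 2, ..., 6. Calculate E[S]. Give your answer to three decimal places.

E[S] = Σ s·P(S=s)
 = 1·1/21 + 2·2/21 + 3·1/7 + 4·4/21 + 5·5/21 + 6·2/7
 = 1/21 + 4/21 + 3/7 + 16/21 + 25/21 + 12/7
 = 13/3

4.333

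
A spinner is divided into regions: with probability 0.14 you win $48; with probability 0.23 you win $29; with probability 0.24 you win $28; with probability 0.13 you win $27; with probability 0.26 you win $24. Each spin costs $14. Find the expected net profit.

15.86

E[payout] = 48·0.14 + 29·0.23 + 28·0.24 + 27·0.13 + 24·0.26
 = 6.72 + 6.67 + 6.72 + 3.51 + 6.24
 = 29.86
Net = 29.86 - 14 = 15.86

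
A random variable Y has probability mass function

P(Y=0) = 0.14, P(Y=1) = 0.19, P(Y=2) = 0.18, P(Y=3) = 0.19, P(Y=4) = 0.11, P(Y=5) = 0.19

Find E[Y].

E[Y] = Σ y·P(Y=y)
 = 0·0.14 + 1·0.19 + 2·0.18 + 3·0.19 + 4·0.11 + 5·0.19
 = 0 + 0.19 + 0.36 + 0.57 + 0.44 + 0.95
 = 2.51

2.51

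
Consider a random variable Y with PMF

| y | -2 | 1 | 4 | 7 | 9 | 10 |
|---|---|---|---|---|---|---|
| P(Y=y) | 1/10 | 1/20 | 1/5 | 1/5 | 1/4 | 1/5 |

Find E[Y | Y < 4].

-1

P(Y < 4) = 1/10 + 1/20 = 3/20.
E[Y | Y < 4] = [(-2)·1/10 + 1·1/20] / (3/20)
 = -3/20 / (3/20)
 = -1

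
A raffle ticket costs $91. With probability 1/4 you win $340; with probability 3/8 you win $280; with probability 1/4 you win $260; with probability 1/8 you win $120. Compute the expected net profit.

E[payout] = 340·1/4 + 280·3/8 + 260·1/4 + 120·1/8
 = 85 + 105 + 65 + 15
 = 270
Net = 270 - 91 = 179

179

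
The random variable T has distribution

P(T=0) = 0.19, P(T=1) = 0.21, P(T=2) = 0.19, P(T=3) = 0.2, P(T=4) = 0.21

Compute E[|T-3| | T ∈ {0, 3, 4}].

1.3

P(T ∈ {0, 3, 4}) = 0.19 + 0.2 + 0.21 = 0.6.
E[|T-3| | T ∈ {0, 3, 4}] = [3·0.19 + 0·0.2 + 1·0.21] / 0.6
 = 0.78 / 0.6
 = 13/10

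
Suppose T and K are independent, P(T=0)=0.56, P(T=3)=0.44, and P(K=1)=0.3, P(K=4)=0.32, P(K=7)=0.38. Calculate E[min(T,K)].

E[min(T,K)] = Σ_t Σ_k min(t,k) · P(T=t)P(K=k)
 = 0·0.168 + 0·0.1792 + 0·0.2128 + 1·0.132 + 3·0.1408 + 3·0.1672
 = 0 + 0 + 0 + 0.132 + 0.4224 + 0.5016
 = 1.056

1.056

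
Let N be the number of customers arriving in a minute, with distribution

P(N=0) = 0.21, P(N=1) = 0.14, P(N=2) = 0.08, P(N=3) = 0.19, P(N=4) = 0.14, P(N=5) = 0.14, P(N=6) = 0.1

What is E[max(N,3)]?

3.72

E[max(N,3)] = Σ max(n,3)·P(N=n)
 = 3·0.21 + 3·0.14 + 3·0.08 + 3·0.19 + 4·0.14 + 5·0.14 + 6·0.1
 = 0.63 + 0.42 + 0.24 + 0.57 + 0.56 + 0.7 + 0.6
 = 3.72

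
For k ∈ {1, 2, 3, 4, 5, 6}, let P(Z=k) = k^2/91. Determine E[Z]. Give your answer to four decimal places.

E[Z] = Σ z·P(Z=z)
 = 1·1/91 + 2·4/91 + 3·9/91 + 4·16/91 + 5·25/91 + 6·36/91
 = 1/91 + 8/91 + 27/91 + 64/91 + 125/91 + 216/91
 = 63/13

4.8462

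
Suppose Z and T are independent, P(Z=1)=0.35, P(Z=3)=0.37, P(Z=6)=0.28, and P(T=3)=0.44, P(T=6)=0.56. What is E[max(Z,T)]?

E[max(Z,T)] = Σ_z Σ_t max(z,t) · P(Z=z)P(T=t)
 = 3·0.154 + 6·0.196 + 3·0.1628 + 6·0.2072 + 6·0.1232 + 6·0.1568
 = 0.462 + 1.176 + 0.4884 + 1.2432 + 0.7392 + 0.9408
 = 5.0496

5.0496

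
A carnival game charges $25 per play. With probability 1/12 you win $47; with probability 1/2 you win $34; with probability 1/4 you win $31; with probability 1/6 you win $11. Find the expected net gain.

E[payout] = 47·1/12 + 34·1/2 + 31·1/4 + 11·1/6
 = 47/12 + 17 + 31/4 + 11/6
 = 61/2
Net = 61/2 - 25 = 11/2

5.5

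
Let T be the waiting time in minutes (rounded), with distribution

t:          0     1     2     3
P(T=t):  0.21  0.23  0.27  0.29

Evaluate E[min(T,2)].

1.35

E[min(T,2)] = Σ min(t,2)·P(T=t)
 = 0·0.21 + 1·0.23 + 2·0.27 + 2·0.29
 = 0 + 0.23 + 0.54 + 0.58
 = 1.35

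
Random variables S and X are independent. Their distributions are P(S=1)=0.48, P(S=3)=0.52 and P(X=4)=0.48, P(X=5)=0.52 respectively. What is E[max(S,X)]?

E[max(S,X)] = Σ_s Σ_x max(s,x) · P(S=s)P(X=x)
 = 4·0.2304 + 5·0.2496 + 4·0.2496 + 5·0.2704
 = 0.9216 + 1.248 + 0.9984 + 1.352
 = 4.52

4.52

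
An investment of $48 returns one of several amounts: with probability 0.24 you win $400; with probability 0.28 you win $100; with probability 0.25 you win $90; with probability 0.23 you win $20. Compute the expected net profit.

103.1

E[payout] = 400·0.24 + 100·0.28 + 90·0.25 + 20·0.23
 = 96 + 28 + 22.5 + 4.6
 = 151.1
Net = 151.1 - 48 = 103.1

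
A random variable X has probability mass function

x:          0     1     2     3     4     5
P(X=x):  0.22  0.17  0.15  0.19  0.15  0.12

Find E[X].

2.24

E[X] = Σ x·P(X=x)
 = 0·0.22 + 1·0.17 + 2·0.15 + 3·0.19 + 4·0.15 + 5·0.12
 = 0 + 0.17 + 0.3 + 0.57 + 0.6 + 0.6
 = 2.24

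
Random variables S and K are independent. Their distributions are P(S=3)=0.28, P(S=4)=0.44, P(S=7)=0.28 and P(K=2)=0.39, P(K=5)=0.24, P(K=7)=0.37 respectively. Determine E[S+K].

E[S+K] = Σ_s Σ_k (s+k) · P(S=s)P(K=k)
 = 5·0.1092 + 8·0.0672 + 10·0.1036 + 6·0.1716 + 9·0.1056 + 11·0.1628 + 9·0.1092 + 12·0.0672 + 14·0.1036
 = 0.546 + 0.5376 + 1.036 + 1.0296 + 0.9504 + 1.7908 + 0.9828 + 0.8064 + 1.4504
 = 9.13

9.13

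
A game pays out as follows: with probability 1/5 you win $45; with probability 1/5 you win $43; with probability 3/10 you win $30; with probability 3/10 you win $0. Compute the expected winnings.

E[payout] = 45·1/5 + 43·1/5 + 30·3/10 + 0·3/10
 = 9 + 43/5 + 9 + 0
 = 133/5

26.6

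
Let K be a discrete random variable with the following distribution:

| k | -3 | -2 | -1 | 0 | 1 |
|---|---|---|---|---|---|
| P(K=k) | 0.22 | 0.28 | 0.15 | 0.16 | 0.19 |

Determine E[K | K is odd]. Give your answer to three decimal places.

P(K is odd) = 0.22 + 0.15 + 0.19 = 0.56.
E[K | K is odd] = [(-3)·0.22 + (-1)·0.15 + 1·0.19] / 0.56
 = -0.62 / 0.56
 = -31/28

-1.107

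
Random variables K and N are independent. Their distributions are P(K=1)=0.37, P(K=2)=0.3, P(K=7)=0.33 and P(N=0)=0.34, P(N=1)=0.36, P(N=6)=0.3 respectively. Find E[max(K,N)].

E[max(K,N)] = Σ_k Σ_n max(k,n) · P(K=k)P(N=n)
 = 1·0.1258 + 1·0.1332 + 6·0.111 + 2·0.102 + 2·0.108 + 6·0.09 + 7·0.1122 + 7·0.1188 + 7·0.099
 = 0.1258 + 0.1332 + 0.666 + 0.204 + 0.216 + 0.54 + 0.7854 + 0.8316 + 0.693
 = 4.195

4.195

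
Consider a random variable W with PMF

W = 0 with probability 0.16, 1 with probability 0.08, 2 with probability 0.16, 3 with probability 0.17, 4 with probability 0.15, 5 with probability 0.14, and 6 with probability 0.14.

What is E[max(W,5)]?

E[max(W,5)] = Σ max(w,5)·P(W=w)
 = 5·0.16 + 5·0.08 + 5·0.16 + 5·0.17 + 5·0.15 + 5·0.14 + 6·0.14
 = 0.8 + 0.4 + 0.8 + 0.85 + 0.75 + 0.7 + 0.84
 = 5.14

5.14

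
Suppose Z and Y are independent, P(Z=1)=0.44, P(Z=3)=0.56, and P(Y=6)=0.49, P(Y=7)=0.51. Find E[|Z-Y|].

E[|Z-Y|] = Σ_z Σ_y |z-y| · P(Z=z)P(Y=y)
 = 5·0.2156 + 6·0.2244 + 3·0.2744 + 4·0.2856
 = 1.078 + 1.3464 + 0.8232 + 1.1424
 = 4.39

4.39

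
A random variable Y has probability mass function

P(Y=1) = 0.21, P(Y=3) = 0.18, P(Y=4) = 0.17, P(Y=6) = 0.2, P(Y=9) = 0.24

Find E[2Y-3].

E[2Y-3] = Σ (2y-3)·P(Y=y)
 = (-1)·0.21 + 3·0.18 + 5·0.17 + 9·0.2 + 15·0.24
 = (-0.21) + 0.54 + 0.85 + 1.8 + 3.6
 = 6.58

6.58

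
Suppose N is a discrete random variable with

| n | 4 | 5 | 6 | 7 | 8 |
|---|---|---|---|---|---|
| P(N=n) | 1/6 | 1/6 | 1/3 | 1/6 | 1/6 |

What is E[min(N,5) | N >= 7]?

5

P(N >= 7) = 1/6 + 1/6 = 1/3.
E[min(N,5) | N >= 7] = [5·1/6 + 5·1/6] / (1/3)
 = 5/3 / (1/3)
 = 5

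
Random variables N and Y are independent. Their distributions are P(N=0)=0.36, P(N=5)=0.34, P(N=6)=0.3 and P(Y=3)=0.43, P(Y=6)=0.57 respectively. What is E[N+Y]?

8.21

E[N+Y] = Σ_n Σ_y (n+y) · P(N=n)P(Y=y)
 = 3·0.1548 + 6·0.2052 + 8·0.1462 + 11·0.1938 + 9·0.129 + 12·0.171
 = 0.4644 + 1.2312 + 1.1696 + 2.1318 + 1.161 + 2.052
 = 8.21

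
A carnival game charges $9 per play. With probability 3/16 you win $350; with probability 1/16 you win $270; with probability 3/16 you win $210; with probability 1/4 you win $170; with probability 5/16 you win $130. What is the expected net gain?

E[payout] = 350·3/16 + 270·1/16 + 210·3/16 + 170·1/4 + 130·5/16
 = 525/8 + 135/8 + 315/8 + 85/2 + 325/8
 = 205
Net = 205 - 9 = 196

196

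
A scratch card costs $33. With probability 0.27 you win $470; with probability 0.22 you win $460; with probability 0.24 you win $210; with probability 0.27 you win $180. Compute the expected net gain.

E[payout] = 470·0.27 + 460·0.22 + 210·0.24 + 180·0.27
 = 126.9 + 101.2 + 50.4 + 48.6
 = 327.1
Net = 327.1 - 33 = 294.1

294.1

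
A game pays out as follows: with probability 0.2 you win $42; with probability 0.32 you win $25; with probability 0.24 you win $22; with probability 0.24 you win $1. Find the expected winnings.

21.92

E[payout] = 42·0.2 + 25·0.32 + 22·0.24 + 1·0.24
 = 8.4 + 8 + 5.28 + 0.24
 = 21.92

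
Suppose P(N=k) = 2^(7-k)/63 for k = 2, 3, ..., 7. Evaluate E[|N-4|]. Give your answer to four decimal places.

E[|N-4|] = Σ |n-4|·P(N=n)
 = 2·32/63 + 1·16/63 + 0·8/63 + 1·4/63 + 2·2/63 + 3·1/63
 = 64/63 + 16/63 + 0 + 4/63 + 4/63 + 1/21
 = 13/9

1.4444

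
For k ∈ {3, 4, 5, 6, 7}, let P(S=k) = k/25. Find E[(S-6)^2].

E[(S-6)^2] = Σ (s-6)^2·P(S=s)
 = 9·3/25 + 4·4/25 + 1·1/5 + 0·6/25 + 1·7/25
 = 27/25 + 16/25 + 1/5 + 0 + 7/25
 = 11/5

2.2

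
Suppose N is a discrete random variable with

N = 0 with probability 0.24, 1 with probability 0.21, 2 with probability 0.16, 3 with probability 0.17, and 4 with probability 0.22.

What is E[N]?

E[N] = Σ n·P(N=n)
 = 0·0.24 + 1·0.21 + 2·0.16 + 3·0.17 + 4·0.22
 = 0 + 0.21 + 0.32 + 0.51 + 0.88
 = 1.92

1.92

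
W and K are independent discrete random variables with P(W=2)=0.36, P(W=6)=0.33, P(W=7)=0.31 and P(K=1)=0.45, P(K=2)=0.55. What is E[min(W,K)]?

1.55

E[min(W,K)] = Σ_w Σ_k min(w,k) · P(W=w)P(K=k)
 = 1·0.162 + 2·0.198 + 1·0.1485 + 2·0.1815 + 1·0.1395 + 2·0.1705
 = 0.162 + 0.396 + 0.1485 + 0.363 + 0.1395 + 0.341
 = 1.55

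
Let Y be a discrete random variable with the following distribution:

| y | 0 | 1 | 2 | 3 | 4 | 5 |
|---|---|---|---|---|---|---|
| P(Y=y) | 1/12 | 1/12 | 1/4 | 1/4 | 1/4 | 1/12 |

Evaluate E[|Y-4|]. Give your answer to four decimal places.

E[|Y-4|] = Σ |y-4|·P(Y=y)
 = 4·1/12 + 3·1/12 + 2·1/4 + 1·1/4 + 0·1/4 + 1·1/12
 = 1/3 + 1/4 + 1/2 + 1/4 + 0 + 1/12
 = 17/12

1.4167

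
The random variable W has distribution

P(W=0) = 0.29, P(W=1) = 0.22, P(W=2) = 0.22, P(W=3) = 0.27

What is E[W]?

1.47

E[W] = Σ w·P(W=w)
 = 0·0.29 + 1·0.22 + 2·0.22 + 3·0.27
 = 0 + 0.22 + 0.44 + 0.81
 = 1.47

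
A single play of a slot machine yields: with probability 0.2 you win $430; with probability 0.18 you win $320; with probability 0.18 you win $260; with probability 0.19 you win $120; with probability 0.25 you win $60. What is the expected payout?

E[payout] = 430·0.2 + 320·0.18 + 260·0.18 + 120·0.19 + 60·0.25
 = 86 + 57.6 + 46.8 + 22.8 + 15
 = 228.2

228.2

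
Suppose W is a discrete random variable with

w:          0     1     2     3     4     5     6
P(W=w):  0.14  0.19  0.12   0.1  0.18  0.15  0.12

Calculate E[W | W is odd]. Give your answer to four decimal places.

P(W is odd) = 0.19 + 0.1 + 0.15 = 0.44.
E[W | W is odd] = [1·0.19 + 3·0.1 + 5·0.15] / 0.44
 = 1.24 / 0.44
 = 31/11

2.8182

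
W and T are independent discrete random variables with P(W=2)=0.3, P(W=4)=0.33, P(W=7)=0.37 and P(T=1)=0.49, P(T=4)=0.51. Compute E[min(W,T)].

E[min(W,T)] = Σ_w Σ_t min(w,t) · P(W=w)P(T=t)
 = 1·0.147 + 2·0.153 + 1·0.1617 + 4·0.1683 + 1·0.1813 + 4·0.1887
 = 0.147 + 0.306 + 0.1617 + 0.6732 + 0.1813 + 0.7548
 = 2.224

2.224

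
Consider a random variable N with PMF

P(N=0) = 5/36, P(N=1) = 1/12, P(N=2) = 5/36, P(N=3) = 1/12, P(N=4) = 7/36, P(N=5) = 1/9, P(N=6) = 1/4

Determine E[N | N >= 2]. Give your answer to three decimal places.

4.321

P(N >= 2) = 5/36 + 1/12 + 7/36 + 1/9 + 1/4 = 7/9.
E[N | N >= 2] = [2·5/36 + 3·1/12 + 4·7/36 + 5·1/9 + 6·1/4] / (7/9)
 = 121/36 / (7/9)
 = 121/28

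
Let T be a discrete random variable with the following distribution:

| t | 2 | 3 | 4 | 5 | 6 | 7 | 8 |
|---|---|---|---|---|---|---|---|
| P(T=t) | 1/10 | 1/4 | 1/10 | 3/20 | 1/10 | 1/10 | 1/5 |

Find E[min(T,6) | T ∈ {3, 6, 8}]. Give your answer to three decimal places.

P(T ∈ {3, 6, 8}) = 1/4 + 1/10 + 1/5 = 11/20.
E[min(T,6) | T ∈ {3, 6, 8}] = [3·1/4 + 6·1/10 + 6·1/5] / (11/20)
 = 51/20 / (11/20)
 = 51/11

4.636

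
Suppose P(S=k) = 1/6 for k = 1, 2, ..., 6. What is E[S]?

3.5

E[S] = Σ s·P(S=s)
 = 1·1/6 + 2·1/6 + 3·1/6 + 4·1/6 + 5·1/6 + 6·1/6
 = 1/6 + 1/3 + 1/2 + 2/3 + 5/6 + 1
 = 7/2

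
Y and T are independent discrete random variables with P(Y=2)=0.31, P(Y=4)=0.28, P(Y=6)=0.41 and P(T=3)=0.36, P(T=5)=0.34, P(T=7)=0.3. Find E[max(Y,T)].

E[max(Y,T)] = Σ_y Σ_t max(y,t) · P(Y=y)P(T=t)
 = 3·0.1116 + 5·0.1054 + 7·0.093 + 4·0.1008 + 5·0.0952 + 7·0.084 + 6·0.1476 + 6·0.1394 + 7·0.123
 = 0.3348 + 0.527 + 0.651 + 0.4032 + 0.476 + 0.588 + 0.8856 + 0.8364 + 0.861
 = 5.563

5.563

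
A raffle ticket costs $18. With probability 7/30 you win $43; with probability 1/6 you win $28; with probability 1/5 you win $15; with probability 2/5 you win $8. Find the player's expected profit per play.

E[payout] = 43·7/30 + 28·1/6 + 15·1/5 + 8·2/5
 = 301/30 + 14/3 + 3 + 16/5
 = 209/10
Net = 209/10 - 18 = 29/10

2.9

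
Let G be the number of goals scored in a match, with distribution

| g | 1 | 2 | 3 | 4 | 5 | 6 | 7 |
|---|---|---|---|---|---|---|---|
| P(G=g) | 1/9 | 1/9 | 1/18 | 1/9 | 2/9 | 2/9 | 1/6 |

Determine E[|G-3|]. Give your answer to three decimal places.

2.222

E[|G-3|] = Σ |g-3|·P(G=g)
 = 2·1/9 + 1·1/9 + 0·1/18 + 1·1/9 + 2·2/9 + 3·2/9 + 4·1/6
 = 2/9 + 1/9 + 0 + 1/9 + 4/9 + 2/3 + 2/3
 = 20/9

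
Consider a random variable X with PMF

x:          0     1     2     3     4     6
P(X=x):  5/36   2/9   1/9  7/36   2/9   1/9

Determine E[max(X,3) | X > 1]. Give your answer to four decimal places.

P(X > 1) = 1/9 + 7/36 + 2/9 + 1/9 = 23/36.
E[max(X,3) | X > 1] = [3·1/9 + 3·7/36 + 4·2/9 + 6·1/9] / (23/36)
 = 89/36 / (23/36)
 = 89/23

3.8696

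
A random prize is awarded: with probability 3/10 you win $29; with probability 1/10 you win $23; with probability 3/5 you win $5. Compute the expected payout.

E[payout] = 29·3/10 + 23·1/10 + 5·3/5
 = 87/10 + 23/10 + 3
 = 14

14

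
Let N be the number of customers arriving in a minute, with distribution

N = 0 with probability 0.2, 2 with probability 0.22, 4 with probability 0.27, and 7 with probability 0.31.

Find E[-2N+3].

E[-2N+3] = Σ (-2n+3)·P(N=n)
 = 3·0.2 + (-1)·0.22 + (-5)·0.27 + (-11)·0.31
 = 0.6 + (-0.22) + (-1.35) + (-3.41)
 = -4.38

-4.38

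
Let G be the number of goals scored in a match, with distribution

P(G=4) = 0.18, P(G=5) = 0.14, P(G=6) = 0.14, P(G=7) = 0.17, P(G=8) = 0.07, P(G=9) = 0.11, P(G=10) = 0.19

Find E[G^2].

E[G^2] = Σ g^2·P(G=g)
 = 16·0.18 + 25·0.14 + 36·0.14 + 49·0.17 + 64·0.07 + 81·0.11 + 100·0.19
 = 2.88 + 3.5 + 5.04 + 8.33 + 4.48 + 8.91 + 19
 = 52.14

52.14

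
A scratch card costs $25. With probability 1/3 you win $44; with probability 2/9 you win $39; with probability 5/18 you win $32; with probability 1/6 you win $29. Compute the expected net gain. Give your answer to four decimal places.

12.0556

E[payout] = 44·1/3 + 39·2/9 + 32·5/18 + 29·1/6
 = 44/3 + 26/3 + 80/9 + 29/6
 = 667/18
Net = 667/18 - 25 = 217/18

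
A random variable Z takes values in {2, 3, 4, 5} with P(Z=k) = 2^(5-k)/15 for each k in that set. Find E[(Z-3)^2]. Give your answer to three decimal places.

E[(Z-3)^2] = Σ (z-3)^2·P(Z=z)
 = 1·8/15 + 0·4/15 + 1·2/15 + 4·1/15
 = 8/15 + 0 + 2/15 + 4/15
 = 14/15

0.933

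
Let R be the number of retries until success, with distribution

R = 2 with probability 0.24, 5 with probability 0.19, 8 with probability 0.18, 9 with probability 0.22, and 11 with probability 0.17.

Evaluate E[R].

E[R] = Σ r·P(R=r)
 = 2·0.24 + 5·0.19 + 8·0.18 + 9·0.22 + 11·0.17
 = 0.48 + 0.95 + 1.44 + 1.98 + 1.87
 = 6.72

6.72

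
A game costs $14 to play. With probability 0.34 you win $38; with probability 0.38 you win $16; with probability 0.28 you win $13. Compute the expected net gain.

8.64

E[payout] = 38·0.34 + 16·0.38 + 13·0.28
 = 12.92 + 6.08 + 3.64
 = 22.64
Net = 22.64 - 14 = 8.64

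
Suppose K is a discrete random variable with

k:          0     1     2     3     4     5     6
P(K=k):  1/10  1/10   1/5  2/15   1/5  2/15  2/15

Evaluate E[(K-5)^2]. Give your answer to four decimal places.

6.7667

E[(K-5)^2] = Σ (k-5)^2·P(K=k)
 = 25·1/10 + 16·1/10 + 9·1/5 + 4·2/15 + 1·1/5 + 0·2/15 + 1·2/15
 = 5/2 + 8/5 + 9/5 + 8/15 + 1/5 + 0 + 2/15
 = 203/30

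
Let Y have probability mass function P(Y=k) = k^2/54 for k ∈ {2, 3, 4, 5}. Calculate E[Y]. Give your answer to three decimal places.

E[Y] = Σ y·P(Y=y)
 = 2·2/27 + 3·1/6 + 4·8/27 + 5·25/54
 = 4/27 + 1/2 + 32/27 + 125/54
 = 112/27

4.148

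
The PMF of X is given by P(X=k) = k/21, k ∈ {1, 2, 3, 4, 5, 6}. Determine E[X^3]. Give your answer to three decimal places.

108.333

E[X^3] = Σ x^3·P(X=x)
 = 1·1/21 + 8·2/21 + 27·1/7 + 64·4/21 + 125·5/21 + 216·2/7
 = 1/21 + 16/21 + 27/7 + 256/21 + 625/21 + 432/7
 = 325/3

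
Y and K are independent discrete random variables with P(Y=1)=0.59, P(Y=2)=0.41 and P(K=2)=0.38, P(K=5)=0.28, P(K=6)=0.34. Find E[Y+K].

5.61

E[Y+K] = Σ_y Σ_k (y+k) · P(Y=y)P(K=k)
 = 3·0.2242 + 6·0.1652 + 7·0.2006 + 4·0.1558 + 7·0.1148 + 8·0.1394
 = 0.6726 + 0.9912 + 1.4042 + 0.6232 + 0.8036 + 1.1152
 = 5.61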